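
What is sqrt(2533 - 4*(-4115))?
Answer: sqrt(18993) ≈ 137.82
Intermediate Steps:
sqrt(2533 - 4*(-4115)) = sqrt(2533 + 16460) = sqrt(18993)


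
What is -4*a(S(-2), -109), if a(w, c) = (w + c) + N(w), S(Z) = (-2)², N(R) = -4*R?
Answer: 484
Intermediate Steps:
S(Z) = 4
a(w, c) = c - 3*w (a(w, c) = (w + c) - 4*w = (c + w) - 4*w = c - 3*w)
-4*a(S(-2), -109) = -4*(-109 - 3*4) = -4*(-109 - 12) = -4*(-121) = 484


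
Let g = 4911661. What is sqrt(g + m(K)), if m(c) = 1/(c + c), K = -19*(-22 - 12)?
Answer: sqrt(2049714722199)/646 ≈ 2216.2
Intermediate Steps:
K = 646 (K = -19*(-34) = 646)
m(c) = 1/(2*c)
sqrt(g + m(K)) = sqrt(4911661 + (1/2)/646) = sqrt(4911661 + (1/2)*(1/646)) = sqrt(4911661 + 1/1292) = sqrt(6345866013/1292) = sqrt(2049714722199)/646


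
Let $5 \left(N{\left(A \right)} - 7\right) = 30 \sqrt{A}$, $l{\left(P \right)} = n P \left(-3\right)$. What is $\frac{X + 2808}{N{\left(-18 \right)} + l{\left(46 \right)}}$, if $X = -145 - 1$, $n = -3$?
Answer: $\frac{1120702}{177889} - \frac{47916 i \sqrt{2}}{177889} \approx 6.3 - 0.38093 i$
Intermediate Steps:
$X = -146$
$l{\left(P \right)} = 9 P$ ($l{\left(P \right)} = - 3 P \left(-3\right) = 9 P$)
$N{\left(A \right)} = 7 + 6 \sqrt{A}$ ($N{\left(A \right)} = 7 + \frac{30 \sqrt{A}}{5} = 7 + 6 \sqrt{A}$)
$\frac{X + 2808}{N{\left(-18 \right)} + l{\left(46 \right)}} = \frac{-146 + 2808}{\left(7 + 6 \sqrt{-18}\right) + 9 \cdot 46} = \frac{2662}{\left(7 + 6 \cdot 3 i \sqrt{2}\right) + 414} = \frac{2662}{\left(7 + 18 i \sqrt{2}\right) + 414} = \frac{2662}{421 + 18 i \sqrt{2}}$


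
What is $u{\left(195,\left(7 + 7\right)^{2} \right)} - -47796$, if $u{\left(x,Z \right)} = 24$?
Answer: $47820$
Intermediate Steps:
$u{\left(195,\left(7 + 7\right)^{2} \right)} - -47796 = 24 - -47796 = 24 + 47796 = 47820$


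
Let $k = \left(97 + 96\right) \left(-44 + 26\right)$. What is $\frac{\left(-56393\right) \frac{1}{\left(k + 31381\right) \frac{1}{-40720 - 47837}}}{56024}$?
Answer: $\frac{4993994901}{1563461768} \approx 3.1942$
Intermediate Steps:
$k = -3474$ ($k = 193 \left(-18\right) = -3474$)
$\frac{\left(-56393\right) \frac{1}{\left(k + 31381\right) \frac{1}{-40720 - 47837}}}{56024} = \frac{\left(-56393\right) \frac{1}{\left(-3474 + 31381\right) \frac{1}{-40720 - 47837}}}{56024} = - \frac{56393}{27907 \frac{1}{-88557}} \cdot \frac{1}{56024} = - \frac{56393}{27907 \left(- \frac{1}{88557}\right)} \frac{1}{56024} = - \frac{56393}{- \frac{27907}{88557}} \cdot \frac{1}{56024} = \left(-56393\right) \left(- \frac{88557}{27907}\right) \frac{1}{56024} = \frac{4993994901}{27907} \cdot \frac{1}{56024} = \frac{4993994901}{1563461768}$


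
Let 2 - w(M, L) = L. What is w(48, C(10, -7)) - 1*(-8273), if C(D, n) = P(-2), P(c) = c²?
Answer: 8271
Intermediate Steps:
C(D, n) = 4 (C(D, n) = (-2)² = 4)
w(M, L) = 2 - L
w(48, C(10, -7)) - 1*(-8273) = (2 - 1*4) - 1*(-8273) = (2 - 4) + 8273 = -2 + 8273 = 8271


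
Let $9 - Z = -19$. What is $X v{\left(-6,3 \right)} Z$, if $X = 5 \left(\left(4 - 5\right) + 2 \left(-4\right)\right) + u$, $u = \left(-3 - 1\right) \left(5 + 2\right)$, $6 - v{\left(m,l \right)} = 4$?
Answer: $-4088$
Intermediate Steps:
$Z = 28$ ($Z = 9 - -19 = 9 + 19 = 28$)
$v{\left(m,l \right)} = 2$ ($v{\left(m,l \right)} = 6 - 4 = 2$)
$u = -28$ ($u = \left(-4\right) 7 = -28$)
$X = -73$ ($X = 5 \left(\left(4 - 5\right) + 2 \left(-4\right)\right) - 28 = 5 \left(-1 - 8\right) - 28 = 5 \left(-9\right) - 28 = -45 - 28 = -73$)
$X v{\left(-6,3 \right)} Z = \left(-73\right) 2 \cdot 28 = \left(-146\right) 28 = -4088$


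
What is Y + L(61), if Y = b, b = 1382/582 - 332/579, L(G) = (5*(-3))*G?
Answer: -51287986/56163 ≈ -913.20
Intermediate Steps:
L(G) = -15*G
b = 101159/56163 (b = 1382*(1/582) - 332*1/579 = 691/291 - 332/579 = 101159/56163 ≈ 1.8012)
Y = 101159/56163 ≈ 1.8012
Y + L(61) = 101159/56163 - 15*61 = 101159/56163 - 915 = -51287986/56163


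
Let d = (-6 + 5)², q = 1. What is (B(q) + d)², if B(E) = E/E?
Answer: 4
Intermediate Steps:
B(E) = 1
d = 1 (d = (-1)² = 1)
(B(q) + d)² = (1 + 1)² = 2² = 4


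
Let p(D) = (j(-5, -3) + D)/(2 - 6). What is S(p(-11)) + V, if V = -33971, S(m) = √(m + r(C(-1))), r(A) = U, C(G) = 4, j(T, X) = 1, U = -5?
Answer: -33971 + I*√10/2 ≈ -33971.0 + 1.5811*I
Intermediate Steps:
r(A) = -5
p(D) = -¼ - D/4 (p(D) = (1 + D)/(2 - 6) = (1 + D)/(-4) = (1 + D)*(-¼) = -¼ - D/4)
S(m) = √(-5 + m) (S(m) = √(m - 5) = √(-5 + m))
S(p(-11)) + V = √(-5 + (-¼ - ¼*(-11))) - 33971 = √(-5 + (-¼ + 11/4)) - 33971 = √(-5 + 5/2) - 33971 = √(-5/2) - 33971 = I*√10/2 - 33971 = -33971 + I*√10/2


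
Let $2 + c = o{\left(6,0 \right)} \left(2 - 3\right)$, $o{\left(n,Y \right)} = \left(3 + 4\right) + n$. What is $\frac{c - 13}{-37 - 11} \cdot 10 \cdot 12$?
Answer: $70$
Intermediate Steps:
$o{\left(n,Y \right)} = 7 + n$
$c = -15$ ($c = -2 + \left(7 + 6\right) \left(2 - 3\right) = -2 + 13 \left(-1\right) = -2 - 13 = -15$)
$\frac{c - 13}{-37 - 11} \cdot 10 \cdot 12 = \frac{-15 - 13}{-37 - 11} \cdot 10 \cdot 12 = - \frac{28}{-48} \cdot 10 \cdot 12 = \left(-28\right) \left(- \frac{1}{48}\right) 10 \cdot 12 = \frac{7}{12} \cdot 10 \cdot 12 = \frac{35}{6} \cdot 12 = 70$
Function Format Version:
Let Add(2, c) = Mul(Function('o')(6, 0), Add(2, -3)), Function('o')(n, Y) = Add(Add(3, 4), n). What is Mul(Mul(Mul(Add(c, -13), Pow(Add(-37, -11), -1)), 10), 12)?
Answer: 70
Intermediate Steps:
Function('o')(n, Y) = Add(7, n)
c = -15 (c = Add(-2, Mul(Add(7, 6), Add(2, -3))) = Add(-2, Mul(13, -1)) = Add(-2, -13) = -15)
Mul(Mul(Mul(Add(c, -13), Pow(Add(-37, -11), -1)), 10), 12) = Mul(Mul(Mul(Add(-15, -13), Pow(Add(-37, -11), -1)), 10), 12) = Mul(Mul(Mul(-28, Pow(-48, -1)), 10), 12) = Mul(Mul(Mul(-28, Rational(-1, 48)), 10), 12) = Mul(Mul(Rational(7, 12), 10), 12) = Mul(Rational(35, 6), 12) = 70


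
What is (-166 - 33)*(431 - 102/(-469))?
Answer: -40245959/469 ≈ -85812.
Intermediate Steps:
(-166 - 33)*(431 - 102/(-469)) = -199*(431 - 102*(-1/469)) = -199*(431 + 102/469) = -199*202241/469 = -40245959/469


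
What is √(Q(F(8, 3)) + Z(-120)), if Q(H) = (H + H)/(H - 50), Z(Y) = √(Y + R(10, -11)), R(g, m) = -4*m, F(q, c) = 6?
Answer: √(-33 + 242*I*√19)/11 ≈ 2.0554 + 2.1207*I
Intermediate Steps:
Z(Y) = √(44 + Y) (Z(Y) = √(Y - 4*(-11)) = √(Y + 44) = √(44 + Y))
Q(H) = 2*H/(-50 + H) (Q(H) = (2*H)/(-50 + H) = 2*H/(-50 + H))
√(Q(F(8, 3)) + Z(-120)) = √(2*6/(-50 + 6) + √(44 - 120)) = √(2*6/(-44) + √(-76)) = √(2*6*(-1/44) + 2*I*√19) = √(-3/11 + 2*I*√19)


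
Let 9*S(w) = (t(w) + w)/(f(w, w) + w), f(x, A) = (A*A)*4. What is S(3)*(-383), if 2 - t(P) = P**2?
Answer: 1532/351 ≈ 4.3647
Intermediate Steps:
f(x, A) = 4*A**2 (f(x, A) = A**2*4 = 4*A**2)
t(P) = 2 - P**2
S(w) = (2 + w - w**2)/(9*(w + 4*w**2)) (S(w) = (((2 - w**2) + w)/(4*w**2 + w))/9 = ((2 + w - w**2)/(w + 4*w**2))/9 = (2 + w - w**2)/(9*(w + 4*w**2)))
S(3)*(-383) = ((1/9)*(2 + 3 - 1*3**2)/(3*(1 + 4*3)))*(-383) = ((1/9)*(1/3)*(2 + 3 - 1*9)/(1 + 12))*(-383) = ((1/9)*(1/3)*(2 + 3 - 9)/13)*(-383) = ((1/9)*(1/3)*(1/13)*(-4))*(-383) = -4/351*(-383) = 1532/351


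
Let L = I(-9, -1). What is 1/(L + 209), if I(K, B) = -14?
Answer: 1/195 ≈ 0.0051282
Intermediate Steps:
L = -14
1/(L + 209) = 1/(-14 + 209) = 1/195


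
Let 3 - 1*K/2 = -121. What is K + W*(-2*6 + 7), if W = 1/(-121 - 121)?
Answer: 60021/242 ≈ 248.02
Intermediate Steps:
K = 248 (K = 6 - 2*(-121) = 6 + 242 = 248)
W = -1/242 (W = 1/(-242) = -1/242 ≈ -0.0041322)
K + W*(-2*6 + 7) = 248 - (-2*6 + 7)/242 = 248 - (-12 + 7)/242 = 248 - 1/242*(-5) = 248 + 5/242 = 60021/242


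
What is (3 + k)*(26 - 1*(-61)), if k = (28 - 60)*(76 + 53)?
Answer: -358875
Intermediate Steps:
k = -4128 (k = -32*129 = -4128)
(3 + k)*(26 - 1*(-61)) = (3 - 4128)*(26 - 1*(-61)) = -4125*(26 + 61) = -4125*87 = -358875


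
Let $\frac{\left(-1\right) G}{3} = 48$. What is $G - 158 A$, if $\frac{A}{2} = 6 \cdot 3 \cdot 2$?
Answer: $-11520$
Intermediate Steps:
$G = -144$ ($G = \left(-3\right) 48 = -144$)
$A = 72$ ($A = 2 \cdot 6 \cdot 3 \cdot 2 = 2 \cdot 18 \cdot 2 = 2 \cdot 36 = 72$)
$G - 158 A = -144 - 11376 = -11520$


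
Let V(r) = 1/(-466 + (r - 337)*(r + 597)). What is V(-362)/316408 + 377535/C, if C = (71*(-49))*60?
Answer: -46852278895351/25904736505256 ≈ -1.8086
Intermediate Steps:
C = -208740 (C = -3479*60 = -208740)
V(r) = 1/(-466 + (-337 + r)*(597 + r))
V(-362)/316408 + 377535/C = 1/((-201655 + (-362)² + 260*(-362))*316408) + 377535/(-208740) = (1/316408)/(-201655 + 131044 - 94120) + 377535*(-1/208740) = (1/316408)/(-164731) - 25169/13916 = -1/164731*1/316408 - 25169/13916 = -1/52122206248 - 25169/13916 = -46852278895351/25904736505256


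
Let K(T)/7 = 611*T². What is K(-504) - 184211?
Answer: 1086242221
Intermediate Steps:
K(T) = 4277*T² (K(T) = 7*(611*T²) = 4277*T²)
K(-504) - 184211 = 4277*(-504)² - 184211 = 4277*254016 - 184211 = 1086426432 - 184211 = 1086242221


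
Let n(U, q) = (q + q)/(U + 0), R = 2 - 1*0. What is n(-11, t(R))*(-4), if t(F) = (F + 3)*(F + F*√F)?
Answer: 80/11 + 80*√2/11 ≈ 17.558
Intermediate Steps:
R = 2 (R = 2 + 0 = 2)
t(F) = (3 + F)*(F + F^(3/2))
n(U, q) = 2*q/U (n(U, q) = (2*q)/U = 2*q/U)
n(-11, t(R))*(-4) = (2*(2² + 2^(5/2) + 3*2 + 3*2^(3/2))/(-11))*(-4) = (2*(4 + 4*√2 + 6 + 3*(2*√2))*(-1/11))*(-4) = (2*(4 + 4*√2 + 6 + 6*√2)*(-1/11))*(-4) = (2*(10 + 10*√2)*(-1/11))*(-4) = (-20/11 - 20*√2/11)*(-4) = 80/11 + 80*√2/11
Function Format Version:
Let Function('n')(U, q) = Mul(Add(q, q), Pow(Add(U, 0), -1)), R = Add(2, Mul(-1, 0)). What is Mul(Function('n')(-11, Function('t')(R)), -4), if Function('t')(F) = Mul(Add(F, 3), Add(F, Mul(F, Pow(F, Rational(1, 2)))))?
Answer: Add(Rational(80, 11), Mul(Rational(80, 11), Pow(2, Rational(1, 2)))) ≈ 17.558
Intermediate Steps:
R = 2 (R = Add(2, 0) = 2)
Function('t')(F) = Mul(Add(3, F), Add(F, Pow(F, Rational(3, 2))))
Function('n')(U, q) = Mul(2, q, Pow(U, -1)) (Function('n')(U, q) = Mul(Mul(2, q), Pow(U, -1)) = Mul(2, q, Pow(U, -1)))
Mul(Function('n')(-11, Function('t')(R)), -4) = Mul(Mul(2, Add(Pow(2, 2), Pow(2, Rational(5, 2)), Mul(3, 2), Mul(3, Pow(2, Rational(3, 2)))), Pow(-11, -1)), -4) = Mul(Mul(2, Add(4, Mul(4, Pow(2, Rational(1, 2))), 6, Mul(3, Mul(2, Pow(2, Rational(1, 2))))), Rational(-1, 11)), -4) = Mul(Mul(2, Add(4, Mul(4, Pow(2, Rational(1, 2))), 6, Mul(6, Pow(2, Rational(1, 2)))), Rational(-1, 11)), -4) = Mul(Mul(2, Add(10, Mul(10, Pow(2, Rational(1, 2)))), Rational(-1, 11)), -4) = Mul(Add(Rational(-20, 11), Mul(Rational(-20, 11), Pow(2, Rational(1, 2)))), -4) = Add(Rational(80, 11), Mul(Rational(80, 11), Pow(2, Rational(1, 2))))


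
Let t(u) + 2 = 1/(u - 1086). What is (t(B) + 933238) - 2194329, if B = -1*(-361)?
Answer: -914292426/725 ≈ -1.2611e+6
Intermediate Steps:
B = 361
t(u) = -2 + 1/(-1086 + u) (t(u) = -2 + 1/(u - 1086) = -2 + 1/(-1086 + u))
(t(B) + 933238) - 2194329 = ((2173 - 2*361)/(-1086 + 361) + 933238) - 2194329 = ((2173 - 722)/(-725) + 933238) - 2194329 = (-1/725*1451 + 933238) - 2194329 = (-1451/725 + 933238) - 2194329 = 676596099/725 - 2194329 = -914292426/725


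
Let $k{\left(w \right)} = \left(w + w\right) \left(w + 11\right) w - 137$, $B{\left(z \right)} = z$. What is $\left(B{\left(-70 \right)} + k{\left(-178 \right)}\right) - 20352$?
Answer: $-10603015$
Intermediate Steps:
$k{\left(w \right)} = -137 + 2 w^{2} \left(11 + w\right)$ ($k{\left(w \right)} = 2 w \left(11 + w\right) w - 137 = 2 w^{2} \left(11 + w\right) - 137 = -137 + 2 w^{2} \left(11 + w\right)$)
$\left(B{\left(-70 \right)} + k{\left(-178 \right)}\right) - 20352 = \left(-70 + \left(-137 + 2 \left(-178\right)^{3} + 22 \left(-178\right)^{2}\right)\right) - 20352 = \left(-70 + \left(-137 + 2 \left(-5639752\right) + 22 \cdot 31684\right)\right) - 20352 = \left(-70 - 10582593\right) - 20352 = -10582663 - 20352 = -10603015$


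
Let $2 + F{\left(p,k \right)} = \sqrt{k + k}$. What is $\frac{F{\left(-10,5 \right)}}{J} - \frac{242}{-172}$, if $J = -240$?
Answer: $\frac{7303}{5160} - \frac{\sqrt{10}}{240} \approx 1.4021$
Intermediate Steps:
$F{\left(p,k \right)} = -2 + \sqrt{2} \sqrt{k}$ ($F{\left(p,k \right)} = -2 + \sqrt{k + k} = -2 + \sqrt{2 k} = -2 + \sqrt{2} \sqrt{k}$)
$\frac{F{\left(-10,5 \right)}}{J} - \frac{242}{-172} = \frac{-2 + \sqrt{2} \sqrt{5}}{-240} - \frac{242}{-172} = \left(-2 + \sqrt{10}\right) \left(- \frac{1}{240}\right) - - \frac{121}{86} = \left(\frac{1}{120} - \frac{\sqrt{10}}{240}\right) + \frac{121}{86} = \frac{7303}{5160} - \frac{\sqrt{10}}{240}$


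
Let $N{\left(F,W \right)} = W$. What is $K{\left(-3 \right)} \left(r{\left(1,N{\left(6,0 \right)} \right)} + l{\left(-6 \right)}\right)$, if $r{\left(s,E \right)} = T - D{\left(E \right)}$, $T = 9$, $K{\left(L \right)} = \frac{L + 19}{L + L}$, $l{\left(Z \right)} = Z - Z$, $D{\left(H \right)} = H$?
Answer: $-24$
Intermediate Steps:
$l{\left(Z \right)} = 0$
$K{\left(L \right)} = \frac{19 + L}{2 L}$
$r{\left(s,E \right)} = 9 - E$
$K{\left(-3 \right)} \left(r{\left(1,N{\left(6,0 \right)} \right)} + l{\left(-6 \right)}\right) = \frac{19 - 3}{2 \left(-3\right)} \left(\left(9 - 0\right) + 0\right) = \frac{1}{2} \left(- \frac{1}{3}\right) 16 \left(\left(9 + 0\right) + 0\right) = - \frac{8 \left(9 + 0\right)}{3} = \left(- \frac{8}{3}\right) 9 = -24$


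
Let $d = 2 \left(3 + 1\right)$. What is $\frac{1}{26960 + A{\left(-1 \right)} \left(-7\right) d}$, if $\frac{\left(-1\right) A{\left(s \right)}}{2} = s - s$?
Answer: $\frac{1}{26960} \approx 3.7092 \cdot 10^{-5}$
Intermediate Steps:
$A{\left(s \right)} = 0$ ($A{\left(s \right)} = - 2 \left(s - s\right) = \left(-2\right) 0 = 0$)
$d = 8$ ($d = 2 \cdot 4 = 8$)
$\frac{1}{26960 + A{\left(-1 \right)} \left(-7\right) d} = \frac{1}{26960 + 0 \left(-7\right) 8} = \frac{1}{26960 + 0 \cdot 8} = \frac{1}{26960 + 0} = \frac{1}{26960}$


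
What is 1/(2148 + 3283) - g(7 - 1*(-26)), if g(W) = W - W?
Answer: 1/5431 ≈ 0.00018413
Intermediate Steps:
g(W) = 0
1/(2148 + 3283) - g(7 - 1*(-26)) = 1/(2148 + 3283) - 1*0 = 1/5431 + 0 = 1/5431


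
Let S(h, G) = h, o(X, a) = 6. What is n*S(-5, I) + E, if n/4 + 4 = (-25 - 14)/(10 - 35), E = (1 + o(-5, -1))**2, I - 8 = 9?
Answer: 489/5 ≈ 97.800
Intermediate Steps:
I = 17 (I = 8 + 9 = 17)
E = 49 (E = (1 + 6)**2 = 7**2 = 49)
n = -244/25 (n = -16 + 4*((-25 - 14)/(10 - 35)) = -16 + 4*(-39/(-25)) = -16 + 4*(-39*(-1/25)) = -16 + 4*(39/25) = -16 + 156/25 = -244/25 ≈ -9.7600)
n*S(-5, I) + E = -244/25*(-5) + 49 = 244/5 + 49 = 489/5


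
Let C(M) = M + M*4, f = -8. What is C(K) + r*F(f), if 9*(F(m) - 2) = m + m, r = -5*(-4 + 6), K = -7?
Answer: -335/9 ≈ -37.222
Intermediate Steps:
C(M) = 5*M (C(M) = M + 4*M = 5*M)
r = -10 (r = -5*2 = -10)
F(m) = 2 + 2*m/9 (F(m) = 2 + (m + m)/9 = 2 + (2*m)/9 = 2 + 2*m/9)
C(K) + r*F(f) = 5*(-7) - 10*(2 + (2/9)*(-8)) = -35 - 10*(2 - 16/9) = -35 - 10*2/9 = -35 - 20/9 = -335/9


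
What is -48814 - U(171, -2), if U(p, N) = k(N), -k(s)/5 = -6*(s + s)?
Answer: -48694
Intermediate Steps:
k(s) = 60*s (k(s) = -(-30)*(s + s) = -(-30)*2*s = -(-60)*s = 60*s)
U(p, N) = 60*N
-48814 - U(171, -2) = -48814 - 60*(-2) = -48814 - 1*(-120) = -48814 + 120 = -48694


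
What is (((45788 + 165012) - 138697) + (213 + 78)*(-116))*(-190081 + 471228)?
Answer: 10781144009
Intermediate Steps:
(((45788 + 165012) - 138697) + (213 + 78)*(-116))*(-190081 + 471228) = ((210800 - 138697) + 291*(-116))*281147 = (72103 - 33756)*281147 = 38347*281147 = 10781144009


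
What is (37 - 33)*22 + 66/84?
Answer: 1243/14 ≈ 88.786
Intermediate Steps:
(37 - 33)*22 + 66/84 = 4*22 + 66*(1/84) = 88 + 11/14 = 1243/14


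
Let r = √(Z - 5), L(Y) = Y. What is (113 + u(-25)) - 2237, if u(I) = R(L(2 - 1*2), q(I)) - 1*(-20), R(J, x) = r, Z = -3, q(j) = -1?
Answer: -2104 + 2*I*√2 ≈ -2104.0 + 2.8284*I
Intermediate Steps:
r = 2*I*√2 (r = √(-3 - 5) = √(-8) = 2*I*√2 ≈ 2.8284*I)
R(J, x) = 2*I*√2
u(I) = 20 + 2*I*√2 (u(I) = 2*I*√2 - 1*(-20) = 2*I*√2 + 20 = 20 + 2*I*√2)
(113 + u(-25)) - 2237 = (113 + (20 + 2*I*√2)) - 2237 = (133 + 2*I*√2) - 2237 = -2104 + 2*I*√2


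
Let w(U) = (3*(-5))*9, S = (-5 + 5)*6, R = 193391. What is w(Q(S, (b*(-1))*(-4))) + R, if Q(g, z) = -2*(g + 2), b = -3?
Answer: 193256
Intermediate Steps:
S = 0 (S = 0*6 = 0)
Q(g, z) = -4 - 2*g (Q(g, z) = -2*(2 + g) = -4 - 2*g)
w(U) = -135 (w(U) = -15*9 = -135)
w(Q(S, (b*(-1))*(-4))) + R = -135 + 193391 = 193256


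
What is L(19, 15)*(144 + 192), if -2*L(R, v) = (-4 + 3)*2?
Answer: 336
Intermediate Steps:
L(R, v) = 1 (L(R, v) = -(-4 + 3)*2/2 = -(-1)*2/2 = -1/2*(-2) = 1)
L(19, 15)*(144 + 192) = 1*(144 + 192) = 1*336 = 336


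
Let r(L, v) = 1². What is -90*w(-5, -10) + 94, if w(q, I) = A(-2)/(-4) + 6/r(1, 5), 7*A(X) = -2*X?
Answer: -3032/7 ≈ -433.14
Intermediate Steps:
A(X) = -2*X/7 (A(X) = (-2*X)/7 = -2*X/7)
r(L, v) = 1
w(q, I) = 41/7 (w(q, I) = -2/7*(-2)/(-4) + 6/1 = (4/7)*(-¼) + 6*1 = -⅐ + 6 = 41/7)
-90*w(-5, -10) + 94 = -90*41/7 + 94 = -3690/7 + 94 = -3032/7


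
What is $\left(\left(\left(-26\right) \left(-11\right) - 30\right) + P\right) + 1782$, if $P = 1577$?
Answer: $3615$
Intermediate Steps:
$\left(\left(\left(-26\right) \left(-11\right) - 30\right) + P\right) + 1782 = \left(\left(\left(-26\right) \left(-11\right) - 30\right) + 1577\right) + 1782 = \left(\left(286 - 30\right) + 1577\right) + 1782 = \left(256 + 1577\right) + 1782 = 1833 + 1782 = 3615$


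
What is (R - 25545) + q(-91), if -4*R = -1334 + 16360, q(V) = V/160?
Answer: -4688331/160 ≈ -29302.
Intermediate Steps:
q(V) = V/160 (q(V) = V*(1/160) = V/160)
R = -7513/2 (R = -(-1334 + 16360)/4 = -¼*15026 = -7513/2 ≈ -3756.5)
(R - 25545) + q(-91) = (-7513/2 - 25545) + (1/160)*(-91) = -58603/2 - 91/160 = -4688331/160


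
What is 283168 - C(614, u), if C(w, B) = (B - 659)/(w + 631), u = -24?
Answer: 352544843/1245 ≈ 2.8317e+5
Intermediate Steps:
C(w, B) = (-659 + B)/(631 + w)
283168 - C(614, u) = 283168 - (-659 - 24)/(631 + 614) = 283168 - (-683)/1245 = 283168 - 1*(-683/1245) = 283168 + 683/1245 = 352544843/1245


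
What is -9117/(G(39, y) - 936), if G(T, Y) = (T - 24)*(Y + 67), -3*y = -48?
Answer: -3039/103 ≈ -29.505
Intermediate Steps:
y = 16 (y = -1/3*(-48) = 16)
G(T, Y) = (-24 + T)*(67 + Y)
-9117/(G(39, y) - 936) = -9117/((-1608 - 24*16 + 67*39 + 39*16) - 936) = -9117/((-1608 - 384 + 2613 + 624) - 936) = -9117/(1245 - 936) = -9117/309 = -9117*1/309 = -3039/103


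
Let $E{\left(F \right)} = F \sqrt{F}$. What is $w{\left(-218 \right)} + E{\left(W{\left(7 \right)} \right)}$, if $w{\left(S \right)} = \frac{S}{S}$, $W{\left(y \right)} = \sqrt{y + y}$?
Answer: $1 + 14^{\frac{3}{4}} \approx 8.2376$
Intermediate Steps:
$W{\left(y \right)} = \sqrt{2} \sqrt{y}$ ($W{\left(y \right)} = \sqrt{2 y} = \sqrt{2} \sqrt{y}$)
$E{\left(F \right)} = F^{\frac{3}{2}}$
$w{\left(S \right)} = 1$
$w{\left(-218 \right)} + E{\left(W{\left(7 \right)} \right)} = 1 + \left(\sqrt{2} \sqrt{7}\right)^{\frac{3}{2}} = 1 + \left(\sqrt{14}\right)^{\frac{3}{2}} = 1 + 14^{\frac{3}{4}}$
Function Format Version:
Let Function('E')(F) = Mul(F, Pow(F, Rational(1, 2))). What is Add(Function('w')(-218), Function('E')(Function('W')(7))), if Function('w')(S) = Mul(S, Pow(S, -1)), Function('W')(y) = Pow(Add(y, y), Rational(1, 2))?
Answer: Add(1, Pow(14, Rational(3, 4))) ≈ 8.2376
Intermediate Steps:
Function('W')(y) = Mul(Pow(2, Rational(1, 2)), Pow(y, Rational(1, 2))) (Function('W')(y) = Pow(Mul(2, y), Rational(1, 2)) = Mul(Pow(2, Rational(1, 2)), Pow(y, Rational(1, 2))))
Function('E')(F) = Pow(F, Rational(3, 2))
Function('w')(S) = 1
Add(Function('w')(-218), Function('E')(Function('W')(7))) = Add(1, Pow(Mul(Pow(2, Rational(1, 2)), Pow(7, Rational(1, 2))), Rational(3, 2))) = Add(1, Pow(Pow(14, Rational(1, 2)), Rational(3, 2))) = Add(1, Pow(14, Rational(3, 4)))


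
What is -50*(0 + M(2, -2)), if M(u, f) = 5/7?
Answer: -250/7 ≈ -35.714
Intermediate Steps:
M(u, f) = 5/7 (M(u, f) = 5*(1/7) = 5/7)
-50*(0 + M(2, -2)) = -50*(0 + 5/7) = -50*5/7 = -250/7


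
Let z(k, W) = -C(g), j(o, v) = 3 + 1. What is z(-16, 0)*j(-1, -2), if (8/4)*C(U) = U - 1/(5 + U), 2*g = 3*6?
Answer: -125/7 ≈ -17.857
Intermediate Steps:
g = 9 (g = (3*6)/2 = (½)*18 = 9)
j(o, v) = 4
C(U) = U/2 - 1/(2*(5 + U)) (C(U) = (U - 1/(5 + U))/2 = U/2 - 1/(2*(5 + U)))
z(k, W) = -125/28 (z(k, W) = -(-1 + 9² + 5*9)/(2*(5 + 9)) = -(-1 + 81 + 45)/(2*14) = -125/(2*14) = -1*125/28 = -125/28)
z(-16, 0)*j(-1, -2) = -125/28*4 = -125/7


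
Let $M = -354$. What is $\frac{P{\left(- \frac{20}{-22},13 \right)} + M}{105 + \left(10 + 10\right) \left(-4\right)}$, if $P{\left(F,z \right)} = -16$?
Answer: $- \frac{74}{5} \approx -14.8$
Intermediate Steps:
$\frac{P{\left(- \frac{20}{-22},13 \right)} + M}{105 + \left(10 + 10\right) \left(-4\right)} = \frac{-16 - 354}{105 + \left(10 + 10\right) \left(-4\right)} = - \frac{370}{105 + 20 \left(-4\right)} = - \frac{370}{105 - 80} = - \frac{370}{25} = \left(-370\right) \frac{1}{25} = - \frac{74}{5}$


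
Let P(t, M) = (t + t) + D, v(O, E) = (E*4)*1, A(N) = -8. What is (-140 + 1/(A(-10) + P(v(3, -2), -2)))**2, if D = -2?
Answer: 13256881/676 ≈ 19611.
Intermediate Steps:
v(O, E) = 4*E (v(O, E) = (4*E)*1 = 4*E)
P(t, M) = -2 + 2*t (P(t, M) = (t + t) - 2 = 2*t - 2 = -2 + 2*t)
(-140 + 1/(A(-10) + P(v(3, -2), -2)))**2 = (-140 + 1/(-8 + (-2 + 2*(4*(-2)))))**2 = (-140 + 1/(-8 + (-2 + 2*(-8))))**2 = (-140 + 1/(-8 + (-2 - 16)))**2 = (-140 + 1/(-8 - 18))**2 = (-140 + 1/(-26))**2 = (-140 - 1/26)**2 = (-3641/26)**2 = 13256881/676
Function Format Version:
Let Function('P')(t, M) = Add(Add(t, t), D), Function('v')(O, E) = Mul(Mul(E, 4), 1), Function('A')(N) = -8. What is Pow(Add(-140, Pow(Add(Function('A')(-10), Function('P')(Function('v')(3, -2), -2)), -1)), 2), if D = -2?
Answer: Rational(13256881, 676) ≈ 19611.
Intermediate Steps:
Function('v')(O, E) = Mul(4, E) (Function('v')(O, E) = Mul(Mul(4, E), 1) = Mul(4, E))
Function('P')(t, M) = Add(-2, Mul(2, t)) (Function('P')(t, M) = Add(Add(t, t), -2) = Add(Mul(2, t), -2) = Add(-2, Mul(2, t)))
Pow(Add(-140, Pow(Add(Function('A')(-10), Function('P')(Function('v')(3, -2), -2)), -1)), 2) = Pow(Add(-140, Pow(Add(-8, Add(-2, Mul(2, Mul(4, -2)))), -1)), 2) = Pow(Add(-140, Pow(Add(-8, Add(-2, Mul(2, -8))), -1)), 2) = Pow(Add(-140, Pow(Add(-8, Add(-2, -16)), -1)), 2) = Pow(Add(-140, Pow(Add(-8, -18), -1)), 2) = Pow(Add(-140, Pow(-26, -1)), 2) = Pow(Add(-140, Rational(-1, 26)), 2) = Pow(Rational(-3641, 26), 2) = Rational(13256881, 676)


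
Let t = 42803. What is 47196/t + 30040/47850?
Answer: 15409264/8904885 ≈ 1.7304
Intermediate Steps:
47196/t + 30040/47850 = 47196/42803 + 30040/47850 = 47196*(1/42803) + 30040*(1/47850) = 2052/1861 + 3004/4785 = 15409264/8904885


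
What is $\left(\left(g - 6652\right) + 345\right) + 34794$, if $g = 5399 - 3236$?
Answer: $30650$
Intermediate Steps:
$g = 2163$
$\left(\left(g - 6652\right) + 345\right) + 34794 = \left(\left(2163 - 6652\right) + 345\right) + 34794 = \left(-4489 + 345\right) + 34794 = -4144 + 34794 = 30650$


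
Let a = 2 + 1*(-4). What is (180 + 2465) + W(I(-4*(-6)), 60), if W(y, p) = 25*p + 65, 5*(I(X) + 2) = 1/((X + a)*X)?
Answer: 4210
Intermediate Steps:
a = -2 (a = 2 - 4 = -2)
I(X) = -2 + 1/(5*X*(-2 + X)) (I(X) = -2 + (1/((X - 2)*X))/5 = -2 + (1/((-2 + X)*X))/5 = -2 + (1/(X*(-2 + X)))/5 = -2 + 1/(5*X*(-2 + X)))
W(y, p) = 65 + 25*p
(180 + 2465) + W(I(-4*(-6)), 60) = (180 + 2465) + (65 + 25*60) = 2645 + (65 + 1500) = 2645 + 1565 = 4210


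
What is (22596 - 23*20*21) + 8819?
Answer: 21755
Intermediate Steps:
(22596 - 23*20*21) + 8819 = (22596 - 460*21) + 8819 = (22596 - 9660) + 8819 = 12936 + 8819 = 21755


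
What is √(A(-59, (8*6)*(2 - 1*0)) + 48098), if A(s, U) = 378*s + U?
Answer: 2*√6473 ≈ 160.91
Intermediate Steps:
A(s, U) = U + 378*s
√(A(-59, (8*6)*(2 - 1*0)) + 48098) = √(((8*6)*(2 - 1*0) + 378*(-59)) + 48098) = √((48*(2 + 0) - 22302) + 48098) = √((48*2 - 22302) + 48098) = √((96 - 22302) + 48098) = √(-22206 + 48098) = √25892 = 2*√6473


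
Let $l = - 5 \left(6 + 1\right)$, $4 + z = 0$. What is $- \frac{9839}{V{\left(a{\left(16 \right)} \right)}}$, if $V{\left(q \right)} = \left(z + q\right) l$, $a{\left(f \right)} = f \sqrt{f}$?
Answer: $\frac{9839}{2100} \approx 4.6852$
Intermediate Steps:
$z = -4$ ($z = -4 + 0 = -4$)
$l = -35$ ($l = \left(-5\right) 7 = -35$)
$a{\left(f \right)} = f^{\frac{3}{2}}$
$V{\left(q \right)} = 140 - 35 q$ ($V{\left(q \right)} = \left(-4 + q\right) \left(-35\right) = 140 - 35 q$)
$- \frac{9839}{V{\left(a{\left(16 \right)} \right)}} = - \frac{9839}{140 - 35 \cdot 16^{\frac{3}{2}}} = - \frac{9839}{140 - 2240} = - \frac{9839}{-2100} = \left(-9839\right) \left(- \frac{1}{2100}\right) = \frac{9839}{2100}$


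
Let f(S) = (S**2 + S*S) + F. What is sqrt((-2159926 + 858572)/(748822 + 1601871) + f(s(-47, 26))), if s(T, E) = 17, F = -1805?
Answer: I*sqrt(6783163634703845)/2350693 ≈ 35.036*I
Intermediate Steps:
f(S) = -1805 + 2*S**2 (f(S) = (S**2 + S*S) - 1805 = (S**2 + S**2) - 1805 = 2*S**2 - 1805 = -1805 + 2*S**2)
sqrt((-2159926 + 858572)/(748822 + 1601871) + f(s(-47, 26))) = sqrt((-2159926 + 858572)/(748822 + 1601871) + (-1805 + 2*17**2)) = sqrt(-1301354/2350693 + (-1805 + 2*289)) = sqrt(-1301354*1/2350693 + (-1805 + 578)) = sqrt(-1301354/2350693 - 1227) = sqrt(-2885601665/2350693) = I*sqrt(6783163634703845)/2350693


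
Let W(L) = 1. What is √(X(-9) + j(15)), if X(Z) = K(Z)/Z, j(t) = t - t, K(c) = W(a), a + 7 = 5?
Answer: I/3 ≈ 0.33333*I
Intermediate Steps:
a = -2 (a = -7 + 5 = -2)
K(c) = 1
j(t) = 0
X(Z) = 1/Z
√(X(-9) + j(15)) = √(1/(-9) + 0) = √(-⅑ + 0) = √(-⅑) = I/3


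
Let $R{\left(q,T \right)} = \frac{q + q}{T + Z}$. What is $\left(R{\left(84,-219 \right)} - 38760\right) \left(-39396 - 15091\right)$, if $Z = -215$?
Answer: $\frac{65470053564}{31} \approx 2.1119 \cdot 10^{9}$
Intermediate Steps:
$R{\left(q,T \right)} = \frac{2 q}{-215 + T}$ ($R{\left(q,T \right)} = \frac{q + q}{T - 215} = \frac{2 q}{-215 + T}$)
$\left(R{\left(84,-219 \right)} - 38760\right) \left(-39396 - 15091\right) = \left(2 \cdot 84 \frac{1}{-215 - 219} - 38760\right) \left(-39396 - 15091\right) = \left(2 \cdot 84 \frac{1}{-434} - 38760\right) \left(-54487\right) = \left(2 \cdot 84 \left(- \frac{1}{434}\right) - 38760\right) \left(-54487\right) = \left(- \frac{12}{31} - 38760\right) \left(-54487\right) = \left(- \frac{1201572}{31}\right) \left(-54487\right) = \frac{65470053564}{31}$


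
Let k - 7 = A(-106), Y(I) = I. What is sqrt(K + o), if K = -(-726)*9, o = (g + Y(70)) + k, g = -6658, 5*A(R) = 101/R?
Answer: 3*I*sqrt(1472870)/530 ≈ 6.8695*I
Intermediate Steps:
A(R) = 101/(5*R) (A(R) = (101/R)/5 = 101/(5*R))
k = 3609/530 (k = 7 + (101/5)/(-106) = 7 + (101/5)*(-1/106) = 7 - 101/530 = 3609/530 ≈ 6.8094)
o = -3488031/530 (o = (-6658 + 70) + 3609/530 = -6588 + 3609/530 = -3488031/530 ≈ -6581.2)
K = 6534 (K = -1*(-6534) = 6534)
sqrt(K + o) = sqrt(6534 - 3488031/530) = sqrt(-25011/530) = 3*I*sqrt(1472870)/530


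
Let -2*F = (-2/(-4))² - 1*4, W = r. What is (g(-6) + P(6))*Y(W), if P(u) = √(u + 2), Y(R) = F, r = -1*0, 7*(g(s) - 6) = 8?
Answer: 375/28 + 15*√2/4 ≈ 18.696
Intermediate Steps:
g(s) = 50/7 (g(s) = 6 + (⅐)*8 = 6 + 8/7 = 50/7)
r = 0
W = 0
F = 15/8 (F = -((-2/(-4))² - 1*4)/2 = -((-2*(-¼))² - 4)/2 = -((½)² - 4)/2 = -(¼ - 4)/2 = -½*(-15/4) = 15/8 ≈ 1.8750)
Y(R) = 15/8
P(u) = √(2 + u)
(g(-6) + P(6))*Y(W) = (50/7 + √(2 + 6))*(15/8) = (50/7 + √8)*(15/8) = (50/7 + 2*√2)*(15/8) = 375/28 + 15*√2/4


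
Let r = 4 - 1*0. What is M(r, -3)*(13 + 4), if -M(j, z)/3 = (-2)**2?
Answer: -204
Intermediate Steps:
r = 4 (r = 4 + 0 = 4)
M(j, z) = -12 (M(j, z) = -3*(-2)**2 = -3*4 = -12)
M(r, -3)*(13 + 4) = -12*(13 + 4) = -12*17 = -204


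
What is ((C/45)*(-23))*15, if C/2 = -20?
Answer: 920/3 ≈ 306.67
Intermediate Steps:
C = -40 (C = 2*(-20) = -40)
((C/45)*(-23))*15 = (-40/45*(-23))*15 = (-40*1/45*(-23))*15 = -8/9*(-23)*15 = (184/9)*15 = 920/3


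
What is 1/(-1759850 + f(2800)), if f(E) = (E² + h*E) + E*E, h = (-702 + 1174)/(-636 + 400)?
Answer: 1/13914550 ≈ 7.1867e-8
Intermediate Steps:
h = -2 (h = 472/(-236) = 472*(-1/236) = -2)
f(E) = -2*E + 2*E² (f(E) = (E² - 2*E) + E*E = (E² - 2*E) + E² = -2*E + 2*E²)
1/(-1759850 + f(2800)) = 1/(-1759850 + 2*2800*(-1 + 2800)) = 1/(-1759850 + 2*2800*2799) = 1/(-1759850 + 15674400) = 1/13914550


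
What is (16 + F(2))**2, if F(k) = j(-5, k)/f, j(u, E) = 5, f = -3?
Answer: 1849/9 ≈ 205.44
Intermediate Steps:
F(k) = -5/3 (F(k) = 5/(-3) = 5*(-1/3) = -5/3)
(16 + F(2))**2 = (16 - 5/3)**2 = (43/3)**2 = 1849/9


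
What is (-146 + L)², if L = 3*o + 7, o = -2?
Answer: 21025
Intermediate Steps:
L = 1 (L = 3*(-2) + 7 = -6 + 7 = 1)
(-146 + L)² = (-146 + 1)² = (-145)² = 21025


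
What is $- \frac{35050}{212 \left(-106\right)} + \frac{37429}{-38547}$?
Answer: $\frac{254983931}{433114092} \approx 0.58872$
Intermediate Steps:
$- \frac{35050}{212 \left(-106\right)} + \frac{37429}{-38547} = - \frac{35050}{-22472} + 37429 \left(- \frac{1}{38547}\right) = \left(-35050\right) \left(- \frac{1}{22472}\right) - \frac{37429}{38547} = \frac{17525}{11236} - \frac{37429}{38547} = \frac{254983931}{433114092}$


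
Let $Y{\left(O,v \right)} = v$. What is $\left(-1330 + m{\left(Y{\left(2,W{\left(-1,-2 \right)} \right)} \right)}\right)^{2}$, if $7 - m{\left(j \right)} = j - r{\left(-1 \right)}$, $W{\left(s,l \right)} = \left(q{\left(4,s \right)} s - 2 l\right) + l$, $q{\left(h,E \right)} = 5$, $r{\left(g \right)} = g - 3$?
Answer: $1752976$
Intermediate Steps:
$r{\left(g \right)} = -3 + g$ ($r{\left(g \right)} = g - 3 = -3 + g$)
$W{\left(s,l \right)} = - l + 5 s$ ($W{\left(s,l \right)} = \left(5 s - 2 l\right) + l = \left(- 2 l + 5 s\right) + l = - l + 5 s$)
$m{\left(j \right)} = 3 - j$ ($m{\left(j \right)} = 7 - \left(j - \left(-3 - 1\right)\right) = 7 - \left(j - -4\right) = 7 - \left(j + 4\right) = 7 - \left(4 + j\right) = 3 - j$)
$\left(-1330 + m{\left(Y{\left(2,W{\left(-1,-2 \right)} \right)} \right)}\right)^{2} = \left(-1330 - \left(-3 - 5 + 2\right)\right)^{2} = \left(-1330 + \left(3 - \left(2 - 5\right)\right)\right)^{2} = \left(-1330 + \left(3 - -3\right)\right)^{2} = \left(-1330 + \left(3 + 3\right)\right)^{2} = \left(-1330 + 6\right)^{2} = \left(-1324\right)^{2} = 1752976$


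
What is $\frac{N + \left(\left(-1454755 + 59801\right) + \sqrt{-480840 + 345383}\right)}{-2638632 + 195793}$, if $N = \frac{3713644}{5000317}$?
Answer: $\frac{6975208486774}{12214969379963} - \frac{i \sqrt{135457}}{2442839} \approx 0.57104 - 0.00015066 i$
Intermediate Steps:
$N = \frac{3713644}{5000317}$ ($N = 3713644 \cdot \frac{1}{5000317} = \frac{3713644}{5000317} \approx 0.74268$)
$\frac{N + \left(\left(-1454755 + 59801\right) + \sqrt{-480840 + 345383}\right)}{-2638632 + 195793} = \frac{\frac{3713644}{5000317} + \left(\left(-1454755 + 59801\right) + \sqrt{-480840 + 345383}\right)}{-2638632 + 195793} = \frac{\frac{3713644}{5000317} - \left(1394954 - \sqrt{-135457}\right)}{-2442839} = \left(\frac{3713644}{5000317} - \left(1394954 - i \sqrt{135457}\right)\right) \left(- \frac{1}{2442839}\right) = \left(- \frac{6975208486774}{5000317} + i \sqrt{135457}\right) \left(- \frac{1}{2442839}\right) = \frac{6975208486774}{12214969379963} - \frac{i \sqrt{135457}}{2442839}$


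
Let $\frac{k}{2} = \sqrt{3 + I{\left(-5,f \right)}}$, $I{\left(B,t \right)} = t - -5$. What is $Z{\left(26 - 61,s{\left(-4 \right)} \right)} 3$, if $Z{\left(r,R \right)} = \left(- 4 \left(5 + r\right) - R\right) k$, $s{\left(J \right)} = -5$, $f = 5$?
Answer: $750 \sqrt{13} \approx 2704.2$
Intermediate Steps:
$I{\left(B,t \right)} = 5 + t$ ($I{\left(B,t \right)} = t + 5 = 5 + t$)
$k = 2 \sqrt{13}$ ($k = 2 \sqrt{3 + \left(5 + 5\right)} = 2 \sqrt{3 + 10} = 2 \sqrt{13} \approx 7.2111$)
$Z{\left(r,R \right)} = 2 \sqrt{13} \left(-20 - R - 4 r\right)$ ($Z{\left(r,R \right)} = \left(- 4 \left(5 + r\right) - R\right) 2 \sqrt{13} = \left(\left(-20 - 4 r\right) - R\right) 2 \sqrt{13} = \left(-20 - R - 4 r\right) 2 \sqrt{13} = 2 \sqrt{13} \left(-20 - R - 4 r\right)$)
$Z{\left(26 - 61,s{\left(-4 \right)} \right)} 3 = 2 \sqrt{13} \left(-20 - -5 - 4 \left(26 - 61\right)\right) 3 = 2 \sqrt{13} \left(-20 + 5 - 4 \left(26 - 61\right)\right) 3 = 2 \sqrt{13} \left(-20 + 5 - -140\right) 3 = 2 \sqrt{13} \left(-20 + 5 + 140\right) 3 = 2 \sqrt{13} \cdot 125 \cdot 3 = 250 \sqrt{13} \cdot 3 = 750 \sqrt{13}$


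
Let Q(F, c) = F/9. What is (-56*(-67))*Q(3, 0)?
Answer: 3752/3 ≈ 1250.7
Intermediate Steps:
Q(F, c) = F/9 (Q(F, c) = F*(⅑) = F/9)
(-56*(-67))*Q(3, 0) = (-56*(-67))*((⅑)*3) = 3752*(⅓) = 3752/3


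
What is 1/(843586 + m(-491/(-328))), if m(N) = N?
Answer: 328/276696699 ≈ 1.1854e-6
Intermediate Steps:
1/(843586 + m(-491/(-328))) = 1/(843586 - 491/(-328)) = 1/(843586 - 491*(-1/328)) = 1/(843586 + 491/328) = 1/(276696699/328) = 328/276696699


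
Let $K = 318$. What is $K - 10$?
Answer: $308$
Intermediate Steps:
$K - 10 = 318 - 10 = 308$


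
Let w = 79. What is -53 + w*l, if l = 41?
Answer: 3186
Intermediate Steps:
-53 + w*l = -53 + 79*41 = -53 + 3239 = 3186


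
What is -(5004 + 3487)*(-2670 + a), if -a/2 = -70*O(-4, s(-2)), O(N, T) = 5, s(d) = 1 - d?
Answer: 16727270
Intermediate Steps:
a = 700 (a = -(-140)*5 = -2*(-350) = 700)
-(5004 + 3487)*(-2670 + a) = -(5004 + 3487)*(-2670 + 700) = -8491*(-1970) = -1*(-16727270) = 16727270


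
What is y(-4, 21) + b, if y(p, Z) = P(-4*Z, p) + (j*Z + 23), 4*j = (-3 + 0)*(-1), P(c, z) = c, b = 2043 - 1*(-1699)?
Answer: 14787/4 ≈ 3696.8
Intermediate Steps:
b = 3742 (b = 2043 + 1699 = 3742)
j = ¾ (j = ((-3 + 0)*(-1))/4 = (-3*(-1))/4 = (¼)*3 = ¾ ≈ 0.75000)
y(p, Z) = 23 - 13*Z/4 (y(p, Z) = -4*Z + (3*Z/4 + 23) = -4*Z + (23 + 3*Z/4) = 23 - 13*Z/4)
y(-4, 21) + b = (23 - 13/4*21) + 3742 = (23 - 273/4) + 3742 = -181/4 + 3742 = 14787/4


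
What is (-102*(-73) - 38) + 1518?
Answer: 8926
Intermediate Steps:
(-102*(-73) - 38) + 1518 = (7446 - 38) + 1518 = 7408 + 1518 = 8926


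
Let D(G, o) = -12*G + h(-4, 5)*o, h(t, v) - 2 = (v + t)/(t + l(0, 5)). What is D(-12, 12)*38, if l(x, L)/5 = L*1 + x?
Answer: 44840/7 ≈ 6405.7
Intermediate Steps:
l(x, L) = 5*L + 5*x (l(x, L) = 5*(L*1 + x) = 5*(L + x) = 5*L + 5*x)
h(t, v) = 2 + (t + v)/(25 + t) (h(t, v) = 2 + (v + t)/(t + (5*5 + 5*0)) = 2 + (t + v)/(t + (25 + 0)) = 2 + (t + v)/(t + 25) = 2 + (t + v)/(25 + t))
D(G, o) = -12*G + 43*o/21 (D(G, o) = -12*G + ((50 + 5 + 3*(-4))/(25 - 4))*o = -12*G + ((50 + 5 - 12)/21)*o = -12*G + ((1/21)*43)*o = -12*G + 43*o/21)
D(-12, 12)*38 = (-12*(-12) + (43/21)*12)*38 = (144 + 172/7)*38 = (1180/7)*38 = 44840/7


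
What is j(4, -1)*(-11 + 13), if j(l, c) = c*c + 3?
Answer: 8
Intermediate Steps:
j(l, c) = 3 + c² (j(l, c) = c² + 3 = 3 + c²)
j(4, -1)*(-11 + 13) = (3 + (-1)²)*(-11 + 13) = (3 + 1)*2 = 4*2 = 8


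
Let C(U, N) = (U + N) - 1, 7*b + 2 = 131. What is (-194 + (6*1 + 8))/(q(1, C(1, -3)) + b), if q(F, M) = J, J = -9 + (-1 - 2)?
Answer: -28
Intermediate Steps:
b = 129/7 (b = -2/7 + (1/7)*131 = -2/7 + 131/7 = 129/7 ≈ 18.429)
J = -12 (J = -9 - 3 = -12)
C(U, N) = -1 + N + U (C(U, N) = (N + U) - 1 = -1 + N + U)
q(F, M) = -12
(-194 + (6*1 + 8))/(q(1, C(1, -3)) + b) = (-194 + (6*1 + 8))/(-12 + 129/7) = (-194 + (6 + 8))/(45/7) = (-194 + 14)*(7/45) = -180*7/45 = -28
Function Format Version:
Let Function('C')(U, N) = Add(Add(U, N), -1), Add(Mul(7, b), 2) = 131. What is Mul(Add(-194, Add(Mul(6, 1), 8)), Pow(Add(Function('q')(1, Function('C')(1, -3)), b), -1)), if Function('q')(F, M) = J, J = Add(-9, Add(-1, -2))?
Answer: -28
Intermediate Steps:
b = Rational(129, 7) (b = Add(Rational(-2, 7), Mul(Rational(1, 7), 131)) = Add(Rational(-2, 7), Rational(131, 7)) = Rational(129, 7) ≈ 18.429)
J = -12 (J = Add(-9, -3) = -12)
Function('C')(U, N) = Add(-1, N, U) (Function('C')(U, N) = Add(Add(N, U), -1) = Add(-1, N, U))
Function('q')(F, M) = -12
Mul(Add(-194, Add(Mul(6, 1), 8)), Pow(Add(Function('q')(1, Function('C')(1, -3)), b), -1)) = Mul(Add(-194, Add(Mul(6, 1), 8)), Pow(Add(-12, Rational(129, 7)), -1)) = Mul(Add(-194, Add(6, 8)), Pow(Rational(45, 7), -1)) = Mul(Add(-194, 14), Rational(7, 45)) = Mul(-180, Rational(7, 45)) = -28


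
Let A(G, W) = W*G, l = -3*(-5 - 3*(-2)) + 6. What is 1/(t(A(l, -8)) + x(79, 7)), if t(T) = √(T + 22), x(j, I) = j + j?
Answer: 79/12483 - I*√2/24966 ≈ 0.0063286 - 5.6646e-5*I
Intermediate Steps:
x(j, I) = 2*j
l = 3 (l = -3*(-5 + 6) + 6 = -3*1 + 6 = -3 + 6 = 3)
A(G, W) = G*W
t(T) = √(22 + T)
1/(t(A(l, -8)) + x(79, 7)) = 1/(√(22 + 3*(-8)) + 2*79) = 1/(√(22 - 24) + 158) = 1/(√(-2) + 158) = 1/(I*√2 + 158) = 1/(158 + I*√2)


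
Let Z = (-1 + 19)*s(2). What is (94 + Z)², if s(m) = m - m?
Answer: 8836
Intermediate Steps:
s(m) = 0
Z = 0 (Z = (-1 + 19)*0 = 18*0 = 0)
(94 + Z)² = (94 + 0)² = 94² = 8836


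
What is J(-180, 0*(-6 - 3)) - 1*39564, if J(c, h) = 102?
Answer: -39462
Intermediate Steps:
J(-180, 0*(-6 - 3)) - 1*39564 = 102 - 1*39564 = 102 - 39564 = -39462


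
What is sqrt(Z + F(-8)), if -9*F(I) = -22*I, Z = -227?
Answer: I*sqrt(2219)/3 ≈ 15.702*I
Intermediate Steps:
F(I) = 22*I/9 (F(I) = -(-22)*I/9 = 22*I/9)
sqrt(Z + F(-8)) = sqrt(-227 + (22/9)*(-8)) = sqrt(-227 - 176/9) = sqrt(-2219/9) = I*sqrt(2219)/3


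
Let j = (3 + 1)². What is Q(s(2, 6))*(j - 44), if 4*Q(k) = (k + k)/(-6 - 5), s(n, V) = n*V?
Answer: 168/11 ≈ 15.273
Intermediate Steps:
s(n, V) = V*n
Q(k) = -k/22 (Q(k) = ((k + k)/(-6 - 5))/4 = ((2*k)/(-11))/4 = ((2*k)*(-1/11))/4 = (-2*k/11)/4 = -k/22)
j = 16 (j = 4² = 16)
Q(s(2, 6))*(j - 44) = (-3*2/11)*(16 - 44) = -1/22*12*(-28) = -6/11*(-28) = 168/11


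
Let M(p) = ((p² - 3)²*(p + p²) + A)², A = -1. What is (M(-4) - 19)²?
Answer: 16881497864100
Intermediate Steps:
M(p) = (-1 + (-3 + p²)²*(p + p²))² (M(p) = ((p² - 3)²*(p + p²) - 1)² = ((-3 + p²)²*(p + p²) - 1)² = (-1 + (-3 + p²)²*(p + p²))²)
(M(-4) - 19)² = ((-1 - 4*(-3 + (-4)²)² + (-4)²*(-3 + (-4)²)²)² - 19)² = ((-1 - 4*(-3 + 16)² + 16*(-3 + 16)²)² - 19)² = ((-1 - 4*13² + 16*13²)² - 19)² = ((-1 - 4*169 + 16*169)² - 19)² = ((-1 - 676 + 2704)² - 19)² = (2027² - 19)² = (4108729 - 19)² = 4108710² = 16881497864100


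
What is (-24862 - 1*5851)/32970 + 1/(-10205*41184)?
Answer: -17455939/18738720 ≈ -0.93154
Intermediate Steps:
(-24862 - 1*5851)/32970 + 1/(-10205*41184) = (-24862 - 5851)*(1/32970) - 1/10205*1/41184 = -30713*1/32970 - 1/420282720 = -30713/32970 - 1/420282720 = -17455939/18738720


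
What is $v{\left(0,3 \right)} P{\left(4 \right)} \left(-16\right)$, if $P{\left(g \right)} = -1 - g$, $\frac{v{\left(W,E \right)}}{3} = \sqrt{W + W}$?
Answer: $0$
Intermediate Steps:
$v{\left(W,E \right)} = 3 \sqrt{2} \sqrt{W}$ ($v{\left(W,E \right)} = 3 \sqrt{W + W} = 3 \sqrt{2 W} = 3 \sqrt{2} \sqrt{W}$)
$v{\left(0,3 \right)} P{\left(4 \right)} \left(-16\right) = 3 \sqrt{2} \sqrt{0} \left(-1 - 4\right) \left(-16\right) = 3 \sqrt{2} \cdot 0 \left(-1 - 4\right) \left(-16\right) = 0 \left(-5\right) \left(-16\right) = 0 \left(-16\right) = 0$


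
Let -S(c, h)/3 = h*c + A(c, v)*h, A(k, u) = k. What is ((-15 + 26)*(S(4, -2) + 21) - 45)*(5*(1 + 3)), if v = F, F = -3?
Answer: 14280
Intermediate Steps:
v = -3
S(c, h) = -6*c*h (S(c, h) = -3*(h*c + c*h) = -3*(c*h + c*h) = -6*c*h)
((-15 + 26)*(S(4, -2) + 21) - 45)*(5*(1 + 3)) = ((-15 + 26)*(-6*4*(-2) + 21) - 45)*(5*(1 + 3)) = (11*(48 + 21) - 45)*(5*4) = (11*69 - 45)*20 = (759 - 45)*20 = 714*20 = 14280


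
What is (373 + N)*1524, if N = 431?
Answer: 1225296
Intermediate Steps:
(373 + N)*1524 = (373 + 431)*1524 = 804*1524 = 1225296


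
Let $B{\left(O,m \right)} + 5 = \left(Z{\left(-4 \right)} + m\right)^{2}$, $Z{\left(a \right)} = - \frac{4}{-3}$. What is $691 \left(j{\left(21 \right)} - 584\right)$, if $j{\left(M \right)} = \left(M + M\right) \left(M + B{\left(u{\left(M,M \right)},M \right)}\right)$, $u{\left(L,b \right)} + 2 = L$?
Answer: $\frac{43609010}{3} \approx 1.4536 \cdot 10^{7}$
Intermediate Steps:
$Z{\left(a \right)} = \frac{4}{3}$ ($Z{\left(a \right)} = \left(-4\right) \left(- \frac{1}{3}\right) = \frac{4}{3}$)
$u{\left(L,b \right)} = -2 + L$
$B{\left(O,m \right)} = -5 + \left(\frac{4}{3} + m\right)^{2}$
$j{\left(M \right)} = 2 M \left(-5 + M + \frac{\left(4 + 3 M\right)^{2}}{9}\right)$ ($j{\left(M \right)} = \left(M + M\right) \left(M + \left(-5 + \frac{\left(4 + 3 M\right)^{2}}{9}\right)\right) = 2 M \left(-5 + M + \frac{\left(4 + 3 M\right)^{2}}{9}\right)$)
$691 \left(j{\left(21 \right)} - 584\right) = 691 \left(\frac{2}{9} \cdot 21 \left(-29 + 9 \cdot 21^{2} + 33 \cdot 21\right) - 584\right) = 691 \left(\frac{2}{9} \cdot 21 \left(-29 + 9 \cdot 441 + 693\right) - 584\right) = 691 \left(\frac{2}{9} \cdot 21 \left(-29 + 3969 + 693\right) - 584\right) = 691 \left(\frac{2}{9} \cdot 21 \cdot 4633 - 584\right) = 691 \left(\frac{64862}{3} - 584\right) = 691 \cdot \frac{63110}{3} = \frac{43609010}{3}$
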